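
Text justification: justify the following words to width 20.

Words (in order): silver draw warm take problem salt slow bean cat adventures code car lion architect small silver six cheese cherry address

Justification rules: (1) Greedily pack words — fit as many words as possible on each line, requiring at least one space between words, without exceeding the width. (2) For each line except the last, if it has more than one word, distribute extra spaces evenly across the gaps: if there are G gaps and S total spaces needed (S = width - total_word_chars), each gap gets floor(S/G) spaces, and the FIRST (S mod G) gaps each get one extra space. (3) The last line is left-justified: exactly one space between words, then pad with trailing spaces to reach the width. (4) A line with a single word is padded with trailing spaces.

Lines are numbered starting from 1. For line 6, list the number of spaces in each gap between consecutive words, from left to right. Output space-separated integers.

Answer: 3 2

Derivation:
Line 1: ['silver', 'draw', 'warm'] (min_width=16, slack=4)
Line 2: ['take', 'problem', 'salt'] (min_width=17, slack=3)
Line 3: ['slow', 'bean', 'cat'] (min_width=13, slack=7)
Line 4: ['adventures', 'code', 'car'] (min_width=19, slack=1)
Line 5: ['lion', 'architect', 'small'] (min_width=20, slack=0)
Line 6: ['silver', 'six', 'cheese'] (min_width=17, slack=3)
Line 7: ['cherry', 'address'] (min_width=14, slack=6)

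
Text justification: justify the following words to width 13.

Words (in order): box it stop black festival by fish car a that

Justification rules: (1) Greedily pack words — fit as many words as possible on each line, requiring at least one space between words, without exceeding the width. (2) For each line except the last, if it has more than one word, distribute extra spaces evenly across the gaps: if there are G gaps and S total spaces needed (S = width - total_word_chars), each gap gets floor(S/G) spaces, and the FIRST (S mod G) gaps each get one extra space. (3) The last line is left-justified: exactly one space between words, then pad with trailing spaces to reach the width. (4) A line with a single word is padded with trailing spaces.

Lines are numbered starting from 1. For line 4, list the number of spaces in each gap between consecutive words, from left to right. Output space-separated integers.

Answer: 3 2

Derivation:
Line 1: ['box', 'it', 'stop'] (min_width=11, slack=2)
Line 2: ['black'] (min_width=5, slack=8)
Line 3: ['festival', 'by'] (min_width=11, slack=2)
Line 4: ['fish', 'car', 'a'] (min_width=10, slack=3)
Line 5: ['that'] (min_width=4, slack=9)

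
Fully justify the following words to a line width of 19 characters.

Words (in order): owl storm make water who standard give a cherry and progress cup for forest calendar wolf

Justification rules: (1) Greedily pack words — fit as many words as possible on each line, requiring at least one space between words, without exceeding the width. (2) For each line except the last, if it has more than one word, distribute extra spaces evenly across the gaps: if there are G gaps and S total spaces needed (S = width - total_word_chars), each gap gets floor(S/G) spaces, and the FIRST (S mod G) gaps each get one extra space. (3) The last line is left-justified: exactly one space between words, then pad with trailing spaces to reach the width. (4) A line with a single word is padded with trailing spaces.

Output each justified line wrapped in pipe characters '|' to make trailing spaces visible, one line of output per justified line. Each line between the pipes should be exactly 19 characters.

Answer: |owl    storm   make|
|water  who standard|
|give  a  cherry and|
|progress   cup  for|
|forest     calendar|
|wolf               |

Derivation:
Line 1: ['owl', 'storm', 'make'] (min_width=14, slack=5)
Line 2: ['water', 'who', 'standard'] (min_width=18, slack=1)
Line 3: ['give', 'a', 'cherry', 'and'] (min_width=17, slack=2)
Line 4: ['progress', 'cup', 'for'] (min_width=16, slack=3)
Line 5: ['forest', 'calendar'] (min_width=15, slack=4)
Line 6: ['wolf'] (min_width=4, slack=15)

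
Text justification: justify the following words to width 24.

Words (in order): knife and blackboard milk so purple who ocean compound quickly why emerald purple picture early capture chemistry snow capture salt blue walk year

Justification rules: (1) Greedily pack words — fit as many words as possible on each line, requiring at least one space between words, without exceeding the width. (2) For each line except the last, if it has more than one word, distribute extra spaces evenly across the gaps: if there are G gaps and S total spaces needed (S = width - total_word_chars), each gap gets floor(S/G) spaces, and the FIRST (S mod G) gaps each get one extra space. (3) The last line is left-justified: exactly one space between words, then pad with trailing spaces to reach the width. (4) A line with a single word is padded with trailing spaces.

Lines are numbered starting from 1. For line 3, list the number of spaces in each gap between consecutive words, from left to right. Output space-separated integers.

Answer: 3 3

Derivation:
Line 1: ['knife', 'and', 'blackboard'] (min_width=20, slack=4)
Line 2: ['milk', 'so', 'purple', 'who', 'ocean'] (min_width=24, slack=0)
Line 3: ['compound', 'quickly', 'why'] (min_width=20, slack=4)
Line 4: ['emerald', 'purple', 'picture'] (min_width=22, slack=2)
Line 5: ['early', 'capture', 'chemistry'] (min_width=23, slack=1)
Line 6: ['snow', 'capture', 'salt', 'blue'] (min_width=22, slack=2)
Line 7: ['walk', 'year'] (min_width=9, slack=15)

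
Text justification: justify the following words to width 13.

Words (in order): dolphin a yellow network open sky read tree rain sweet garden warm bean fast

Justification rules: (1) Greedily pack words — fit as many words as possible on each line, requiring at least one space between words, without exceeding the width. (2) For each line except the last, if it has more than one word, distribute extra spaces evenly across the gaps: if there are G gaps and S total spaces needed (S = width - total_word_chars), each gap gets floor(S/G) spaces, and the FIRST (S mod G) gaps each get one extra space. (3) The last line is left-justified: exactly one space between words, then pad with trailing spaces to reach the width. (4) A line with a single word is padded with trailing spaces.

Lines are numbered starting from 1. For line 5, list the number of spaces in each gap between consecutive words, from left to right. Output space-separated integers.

Line 1: ['dolphin', 'a'] (min_width=9, slack=4)
Line 2: ['yellow'] (min_width=6, slack=7)
Line 3: ['network', 'open'] (min_width=12, slack=1)
Line 4: ['sky', 'read', 'tree'] (min_width=13, slack=0)
Line 5: ['rain', 'sweet'] (min_width=10, slack=3)
Line 6: ['garden', 'warm'] (min_width=11, slack=2)
Line 7: ['bean', 'fast'] (min_width=9, slack=4)

Answer: 4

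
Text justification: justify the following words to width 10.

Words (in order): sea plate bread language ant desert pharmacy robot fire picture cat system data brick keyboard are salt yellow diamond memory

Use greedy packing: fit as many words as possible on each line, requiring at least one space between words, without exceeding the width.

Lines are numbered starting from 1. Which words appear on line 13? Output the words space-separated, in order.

Line 1: ['sea', 'plate'] (min_width=9, slack=1)
Line 2: ['bread'] (min_width=5, slack=5)
Line 3: ['language'] (min_width=8, slack=2)
Line 4: ['ant', 'desert'] (min_width=10, slack=0)
Line 5: ['pharmacy'] (min_width=8, slack=2)
Line 6: ['robot', 'fire'] (min_width=10, slack=0)
Line 7: ['picture'] (min_width=7, slack=3)
Line 8: ['cat', 'system'] (min_width=10, slack=0)
Line 9: ['data', 'brick'] (min_width=10, slack=0)
Line 10: ['keyboard'] (min_width=8, slack=2)
Line 11: ['are', 'salt'] (min_width=8, slack=2)
Line 12: ['yellow'] (min_width=6, slack=4)
Line 13: ['diamond'] (min_width=7, slack=3)
Line 14: ['memory'] (min_width=6, slack=4)

Answer: diamond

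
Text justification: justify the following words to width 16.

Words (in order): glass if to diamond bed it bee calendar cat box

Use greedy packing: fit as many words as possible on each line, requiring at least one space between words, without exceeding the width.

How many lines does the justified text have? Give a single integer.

Answer: 4

Derivation:
Line 1: ['glass', 'if', 'to'] (min_width=11, slack=5)
Line 2: ['diamond', 'bed', 'it'] (min_width=14, slack=2)
Line 3: ['bee', 'calendar', 'cat'] (min_width=16, slack=0)
Line 4: ['box'] (min_width=3, slack=13)
Total lines: 4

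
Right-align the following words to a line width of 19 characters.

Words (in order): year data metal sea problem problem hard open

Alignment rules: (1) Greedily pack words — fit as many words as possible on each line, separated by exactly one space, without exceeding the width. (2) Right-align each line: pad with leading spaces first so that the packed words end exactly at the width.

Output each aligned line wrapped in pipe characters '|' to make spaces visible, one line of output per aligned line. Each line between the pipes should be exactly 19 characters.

Line 1: ['year', 'data', 'metal', 'sea'] (min_width=19, slack=0)
Line 2: ['problem', 'problem'] (min_width=15, slack=4)
Line 3: ['hard', 'open'] (min_width=9, slack=10)

Answer: |year data metal sea|
|    problem problem|
|          hard open|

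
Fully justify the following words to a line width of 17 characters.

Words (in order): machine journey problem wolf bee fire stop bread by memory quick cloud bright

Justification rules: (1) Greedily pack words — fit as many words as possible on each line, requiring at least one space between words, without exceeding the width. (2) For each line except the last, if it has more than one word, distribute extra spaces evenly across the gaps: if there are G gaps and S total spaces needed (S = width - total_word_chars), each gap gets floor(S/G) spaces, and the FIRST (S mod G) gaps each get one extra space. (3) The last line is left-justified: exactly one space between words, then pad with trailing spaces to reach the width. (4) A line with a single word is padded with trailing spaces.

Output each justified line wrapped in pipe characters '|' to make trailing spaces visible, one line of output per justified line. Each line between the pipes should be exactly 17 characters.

Line 1: ['machine', 'journey'] (min_width=15, slack=2)
Line 2: ['problem', 'wolf', 'bee'] (min_width=16, slack=1)
Line 3: ['fire', 'stop', 'bread'] (min_width=15, slack=2)
Line 4: ['by', 'memory', 'quick'] (min_width=15, slack=2)
Line 5: ['cloud', 'bright'] (min_width=12, slack=5)

Answer: |machine   journey|
|problem  wolf bee|
|fire  stop  bread|
|by  memory  quick|
|cloud bright     |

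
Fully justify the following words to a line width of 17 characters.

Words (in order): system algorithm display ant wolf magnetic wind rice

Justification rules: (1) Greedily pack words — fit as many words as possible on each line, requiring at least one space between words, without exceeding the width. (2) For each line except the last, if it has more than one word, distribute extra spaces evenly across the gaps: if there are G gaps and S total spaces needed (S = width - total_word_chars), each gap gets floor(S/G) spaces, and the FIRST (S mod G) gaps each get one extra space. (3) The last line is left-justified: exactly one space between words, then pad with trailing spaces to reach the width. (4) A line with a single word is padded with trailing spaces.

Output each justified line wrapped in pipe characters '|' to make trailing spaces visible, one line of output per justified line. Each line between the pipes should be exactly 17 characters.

Line 1: ['system', 'algorithm'] (min_width=16, slack=1)
Line 2: ['display', 'ant', 'wolf'] (min_width=16, slack=1)
Line 3: ['magnetic', 'wind'] (min_width=13, slack=4)
Line 4: ['rice'] (min_width=4, slack=13)

Answer: |system  algorithm|
|display  ant wolf|
|magnetic     wind|
|rice             |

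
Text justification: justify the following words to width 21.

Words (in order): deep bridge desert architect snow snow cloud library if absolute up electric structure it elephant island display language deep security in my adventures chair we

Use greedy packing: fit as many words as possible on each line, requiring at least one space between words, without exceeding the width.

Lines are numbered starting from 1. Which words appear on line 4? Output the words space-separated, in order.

Line 1: ['deep', 'bridge', 'desert'] (min_width=18, slack=3)
Line 2: ['architect', 'snow', 'snow'] (min_width=19, slack=2)
Line 3: ['cloud', 'library', 'if'] (min_width=16, slack=5)
Line 4: ['absolute', 'up', 'electric'] (min_width=20, slack=1)
Line 5: ['structure', 'it', 'elephant'] (min_width=21, slack=0)
Line 6: ['island', 'display'] (min_width=14, slack=7)
Line 7: ['language', 'deep'] (min_width=13, slack=8)
Line 8: ['security', 'in', 'my'] (min_width=14, slack=7)
Line 9: ['adventures', 'chair', 'we'] (min_width=19, slack=2)

Answer: absolute up electric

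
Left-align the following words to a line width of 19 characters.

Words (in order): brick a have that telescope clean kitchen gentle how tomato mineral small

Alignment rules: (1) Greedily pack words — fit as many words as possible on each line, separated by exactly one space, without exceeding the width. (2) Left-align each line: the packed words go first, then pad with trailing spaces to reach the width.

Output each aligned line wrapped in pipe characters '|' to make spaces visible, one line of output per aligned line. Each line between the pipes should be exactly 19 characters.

Answer: |brick a have that  |
|telescope clean    |
|kitchen gentle how |
|tomato mineral     |
|small              |

Derivation:
Line 1: ['brick', 'a', 'have', 'that'] (min_width=17, slack=2)
Line 2: ['telescope', 'clean'] (min_width=15, slack=4)
Line 3: ['kitchen', 'gentle', 'how'] (min_width=18, slack=1)
Line 4: ['tomato', 'mineral'] (min_width=14, slack=5)
Line 5: ['small'] (min_width=5, slack=14)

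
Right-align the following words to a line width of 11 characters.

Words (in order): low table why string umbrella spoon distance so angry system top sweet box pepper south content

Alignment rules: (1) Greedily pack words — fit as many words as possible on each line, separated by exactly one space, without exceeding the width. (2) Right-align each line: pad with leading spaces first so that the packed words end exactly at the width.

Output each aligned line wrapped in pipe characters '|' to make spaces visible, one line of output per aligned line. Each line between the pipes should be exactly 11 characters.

Answer: |  low table|
| why string|
|   umbrella|
|      spoon|
|distance so|
|      angry|
| system top|
|  sweet box|
|     pepper|
|      south|
|    content|

Derivation:
Line 1: ['low', 'table'] (min_width=9, slack=2)
Line 2: ['why', 'string'] (min_width=10, slack=1)
Line 3: ['umbrella'] (min_width=8, slack=3)
Line 4: ['spoon'] (min_width=5, slack=6)
Line 5: ['distance', 'so'] (min_width=11, slack=0)
Line 6: ['angry'] (min_width=5, slack=6)
Line 7: ['system', 'top'] (min_width=10, slack=1)
Line 8: ['sweet', 'box'] (min_width=9, slack=2)
Line 9: ['pepper'] (min_width=6, slack=5)
Line 10: ['south'] (min_width=5, slack=6)
Line 11: ['content'] (min_width=7, slack=4)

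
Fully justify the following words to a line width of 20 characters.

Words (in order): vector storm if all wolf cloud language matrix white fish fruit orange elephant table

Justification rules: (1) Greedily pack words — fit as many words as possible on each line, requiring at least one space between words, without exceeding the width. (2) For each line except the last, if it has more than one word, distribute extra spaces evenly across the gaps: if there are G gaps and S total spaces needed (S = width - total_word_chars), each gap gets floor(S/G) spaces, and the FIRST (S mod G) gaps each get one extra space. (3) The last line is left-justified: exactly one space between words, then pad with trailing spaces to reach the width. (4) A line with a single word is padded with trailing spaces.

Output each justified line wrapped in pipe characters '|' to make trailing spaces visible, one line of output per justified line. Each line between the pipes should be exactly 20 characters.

Answer: |vector  storm if all|
|wolf  cloud language|
|matrix   white  fish|
|fruit         orange|
|elephant table      |

Derivation:
Line 1: ['vector', 'storm', 'if', 'all'] (min_width=19, slack=1)
Line 2: ['wolf', 'cloud', 'language'] (min_width=19, slack=1)
Line 3: ['matrix', 'white', 'fish'] (min_width=17, slack=3)
Line 4: ['fruit', 'orange'] (min_width=12, slack=8)
Line 5: ['elephant', 'table'] (min_width=14, slack=6)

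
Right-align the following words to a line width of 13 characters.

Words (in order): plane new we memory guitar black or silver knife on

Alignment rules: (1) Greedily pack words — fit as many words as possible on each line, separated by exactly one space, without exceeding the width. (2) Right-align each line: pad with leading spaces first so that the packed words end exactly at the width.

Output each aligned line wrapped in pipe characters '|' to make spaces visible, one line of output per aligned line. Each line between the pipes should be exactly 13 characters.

Line 1: ['plane', 'new', 'we'] (min_width=12, slack=1)
Line 2: ['memory', 'guitar'] (min_width=13, slack=0)
Line 3: ['black', 'or'] (min_width=8, slack=5)
Line 4: ['silver', 'knife'] (min_width=12, slack=1)
Line 5: ['on'] (min_width=2, slack=11)

Answer: | plane new we|
|memory guitar|
|     black or|
| silver knife|
|           on|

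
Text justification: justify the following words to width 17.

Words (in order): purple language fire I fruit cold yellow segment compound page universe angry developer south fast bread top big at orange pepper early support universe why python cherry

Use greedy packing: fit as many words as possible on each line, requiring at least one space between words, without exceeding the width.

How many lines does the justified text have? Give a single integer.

Answer: 11

Derivation:
Line 1: ['purple', 'language'] (min_width=15, slack=2)
Line 2: ['fire', 'I', 'fruit', 'cold'] (min_width=17, slack=0)
Line 3: ['yellow', 'segment'] (min_width=14, slack=3)
Line 4: ['compound', 'page'] (min_width=13, slack=4)
Line 5: ['universe', 'angry'] (min_width=14, slack=3)
Line 6: ['developer', 'south'] (min_width=15, slack=2)
Line 7: ['fast', 'bread', 'top'] (min_width=14, slack=3)
Line 8: ['big', 'at', 'orange'] (min_width=13, slack=4)
Line 9: ['pepper', 'early'] (min_width=12, slack=5)
Line 10: ['support', 'universe'] (min_width=16, slack=1)
Line 11: ['why', 'python', 'cherry'] (min_width=17, slack=0)
Total lines: 11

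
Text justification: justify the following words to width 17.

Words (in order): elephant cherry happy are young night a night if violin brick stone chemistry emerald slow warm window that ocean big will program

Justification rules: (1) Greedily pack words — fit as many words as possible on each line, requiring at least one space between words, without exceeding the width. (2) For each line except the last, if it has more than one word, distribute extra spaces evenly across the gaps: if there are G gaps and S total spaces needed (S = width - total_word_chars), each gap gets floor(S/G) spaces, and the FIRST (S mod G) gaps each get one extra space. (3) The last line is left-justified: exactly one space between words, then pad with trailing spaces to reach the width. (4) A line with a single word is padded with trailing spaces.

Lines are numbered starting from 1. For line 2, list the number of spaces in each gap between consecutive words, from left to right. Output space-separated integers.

Line 1: ['elephant', 'cherry'] (min_width=15, slack=2)
Line 2: ['happy', 'are', 'young'] (min_width=15, slack=2)
Line 3: ['night', 'a', 'night', 'if'] (min_width=16, slack=1)
Line 4: ['violin', 'brick'] (min_width=12, slack=5)
Line 5: ['stone', 'chemistry'] (min_width=15, slack=2)
Line 6: ['emerald', 'slow', 'warm'] (min_width=17, slack=0)
Line 7: ['window', 'that', 'ocean'] (min_width=17, slack=0)
Line 8: ['big', 'will', 'program'] (min_width=16, slack=1)

Answer: 2 2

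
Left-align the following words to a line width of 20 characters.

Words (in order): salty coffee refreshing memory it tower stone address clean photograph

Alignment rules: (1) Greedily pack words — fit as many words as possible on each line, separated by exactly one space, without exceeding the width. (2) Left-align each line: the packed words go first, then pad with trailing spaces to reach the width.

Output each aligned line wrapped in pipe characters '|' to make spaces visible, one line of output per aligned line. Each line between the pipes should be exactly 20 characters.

Answer: |salty coffee        |
|refreshing memory it|
|tower stone address |
|clean photograph    |

Derivation:
Line 1: ['salty', 'coffee'] (min_width=12, slack=8)
Line 2: ['refreshing', 'memory', 'it'] (min_width=20, slack=0)
Line 3: ['tower', 'stone', 'address'] (min_width=19, slack=1)
Line 4: ['clean', 'photograph'] (min_width=16, slack=4)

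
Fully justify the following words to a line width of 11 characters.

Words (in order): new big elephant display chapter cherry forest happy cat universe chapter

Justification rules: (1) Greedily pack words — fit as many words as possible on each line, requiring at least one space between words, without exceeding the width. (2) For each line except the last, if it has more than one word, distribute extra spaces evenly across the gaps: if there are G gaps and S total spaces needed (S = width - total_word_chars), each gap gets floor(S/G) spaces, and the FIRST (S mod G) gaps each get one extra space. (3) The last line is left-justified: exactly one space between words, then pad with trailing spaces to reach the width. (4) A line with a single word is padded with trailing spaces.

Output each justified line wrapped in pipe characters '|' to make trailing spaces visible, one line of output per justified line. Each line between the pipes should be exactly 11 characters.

Line 1: ['new', 'big'] (min_width=7, slack=4)
Line 2: ['elephant'] (min_width=8, slack=3)
Line 3: ['display'] (min_width=7, slack=4)
Line 4: ['chapter'] (min_width=7, slack=4)
Line 5: ['cherry'] (min_width=6, slack=5)
Line 6: ['forest'] (min_width=6, slack=5)
Line 7: ['happy', 'cat'] (min_width=9, slack=2)
Line 8: ['universe'] (min_width=8, slack=3)
Line 9: ['chapter'] (min_width=7, slack=4)

Answer: |new     big|
|elephant   |
|display    |
|chapter    |
|cherry     |
|forest     |
|happy   cat|
|universe   |
|chapter    |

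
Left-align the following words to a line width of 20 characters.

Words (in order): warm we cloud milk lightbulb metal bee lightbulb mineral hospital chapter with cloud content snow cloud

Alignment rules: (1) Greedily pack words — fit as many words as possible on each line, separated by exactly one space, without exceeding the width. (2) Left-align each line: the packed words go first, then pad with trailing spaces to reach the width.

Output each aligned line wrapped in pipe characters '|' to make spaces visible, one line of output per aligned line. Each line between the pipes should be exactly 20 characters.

Answer: |warm we cloud milk  |
|lightbulb metal bee |
|lightbulb mineral   |
|hospital chapter    |
|with cloud content  |
|snow cloud          |

Derivation:
Line 1: ['warm', 'we', 'cloud', 'milk'] (min_width=18, slack=2)
Line 2: ['lightbulb', 'metal', 'bee'] (min_width=19, slack=1)
Line 3: ['lightbulb', 'mineral'] (min_width=17, slack=3)
Line 4: ['hospital', 'chapter'] (min_width=16, slack=4)
Line 5: ['with', 'cloud', 'content'] (min_width=18, slack=2)
Line 6: ['snow', 'cloud'] (min_width=10, slack=10)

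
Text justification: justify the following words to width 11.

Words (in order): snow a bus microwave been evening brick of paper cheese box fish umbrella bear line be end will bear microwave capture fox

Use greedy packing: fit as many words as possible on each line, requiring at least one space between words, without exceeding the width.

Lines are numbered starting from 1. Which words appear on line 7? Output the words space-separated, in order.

Answer: cheese box

Derivation:
Line 1: ['snow', 'a', 'bus'] (min_width=10, slack=1)
Line 2: ['microwave'] (min_width=9, slack=2)
Line 3: ['been'] (min_width=4, slack=7)
Line 4: ['evening'] (min_width=7, slack=4)
Line 5: ['brick', 'of'] (min_width=8, slack=3)
Line 6: ['paper'] (min_width=5, slack=6)
Line 7: ['cheese', 'box'] (min_width=10, slack=1)
Line 8: ['fish'] (min_width=4, slack=7)
Line 9: ['umbrella'] (min_width=8, slack=3)
Line 10: ['bear', 'line'] (min_width=9, slack=2)
Line 11: ['be', 'end', 'will'] (min_width=11, slack=0)
Line 12: ['bear'] (min_width=4, slack=7)
Line 13: ['microwave'] (min_width=9, slack=2)
Line 14: ['capture', 'fox'] (min_width=11, slack=0)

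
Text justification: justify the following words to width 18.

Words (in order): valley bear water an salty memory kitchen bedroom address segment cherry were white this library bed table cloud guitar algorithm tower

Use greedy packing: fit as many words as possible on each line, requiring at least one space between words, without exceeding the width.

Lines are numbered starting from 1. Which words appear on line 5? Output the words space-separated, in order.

Line 1: ['valley', 'bear', 'water'] (min_width=17, slack=1)
Line 2: ['an', 'salty', 'memory'] (min_width=15, slack=3)
Line 3: ['kitchen', 'bedroom'] (min_width=15, slack=3)
Line 4: ['address', 'segment'] (min_width=15, slack=3)
Line 5: ['cherry', 'were', 'white'] (min_width=17, slack=1)
Line 6: ['this', 'library', 'bed'] (min_width=16, slack=2)
Line 7: ['table', 'cloud', 'guitar'] (min_width=18, slack=0)
Line 8: ['algorithm', 'tower'] (min_width=15, slack=3)

Answer: cherry were white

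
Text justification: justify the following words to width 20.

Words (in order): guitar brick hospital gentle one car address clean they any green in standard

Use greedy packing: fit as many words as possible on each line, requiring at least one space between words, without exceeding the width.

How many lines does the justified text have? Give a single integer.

Answer: 5

Derivation:
Line 1: ['guitar', 'brick'] (min_width=12, slack=8)
Line 2: ['hospital', 'gentle', 'one'] (min_width=19, slack=1)
Line 3: ['car', 'address', 'clean'] (min_width=17, slack=3)
Line 4: ['they', 'any', 'green', 'in'] (min_width=17, slack=3)
Line 5: ['standard'] (min_width=8, slack=12)
Total lines: 5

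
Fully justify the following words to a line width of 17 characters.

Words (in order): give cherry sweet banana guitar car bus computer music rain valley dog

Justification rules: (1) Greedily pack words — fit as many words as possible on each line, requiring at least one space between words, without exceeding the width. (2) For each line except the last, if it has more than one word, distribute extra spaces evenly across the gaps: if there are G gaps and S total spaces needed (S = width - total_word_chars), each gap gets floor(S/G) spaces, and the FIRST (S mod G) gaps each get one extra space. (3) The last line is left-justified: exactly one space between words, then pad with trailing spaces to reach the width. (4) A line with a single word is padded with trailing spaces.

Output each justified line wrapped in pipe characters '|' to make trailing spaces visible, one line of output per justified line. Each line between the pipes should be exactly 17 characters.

Answer: |give cherry sweet|
|banana guitar car|
|bus      computer|
|music rain valley|
|dog              |

Derivation:
Line 1: ['give', 'cherry', 'sweet'] (min_width=17, slack=0)
Line 2: ['banana', 'guitar', 'car'] (min_width=17, slack=0)
Line 3: ['bus', 'computer'] (min_width=12, slack=5)
Line 4: ['music', 'rain', 'valley'] (min_width=17, slack=0)
Line 5: ['dog'] (min_width=3, slack=14)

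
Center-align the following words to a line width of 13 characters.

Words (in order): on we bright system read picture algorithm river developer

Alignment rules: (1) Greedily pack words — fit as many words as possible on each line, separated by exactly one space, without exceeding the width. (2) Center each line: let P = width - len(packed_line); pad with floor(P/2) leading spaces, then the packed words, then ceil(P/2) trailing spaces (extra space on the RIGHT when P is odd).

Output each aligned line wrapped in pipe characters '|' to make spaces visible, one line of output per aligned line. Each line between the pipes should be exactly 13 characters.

Line 1: ['on', 'we', 'bright'] (min_width=12, slack=1)
Line 2: ['system', 'read'] (min_width=11, slack=2)
Line 3: ['picture'] (min_width=7, slack=6)
Line 4: ['algorithm'] (min_width=9, slack=4)
Line 5: ['river'] (min_width=5, slack=8)
Line 6: ['developer'] (min_width=9, slack=4)

Answer: |on we bright |
| system read |
|   picture   |
|  algorithm  |
|    river    |
|  developer  |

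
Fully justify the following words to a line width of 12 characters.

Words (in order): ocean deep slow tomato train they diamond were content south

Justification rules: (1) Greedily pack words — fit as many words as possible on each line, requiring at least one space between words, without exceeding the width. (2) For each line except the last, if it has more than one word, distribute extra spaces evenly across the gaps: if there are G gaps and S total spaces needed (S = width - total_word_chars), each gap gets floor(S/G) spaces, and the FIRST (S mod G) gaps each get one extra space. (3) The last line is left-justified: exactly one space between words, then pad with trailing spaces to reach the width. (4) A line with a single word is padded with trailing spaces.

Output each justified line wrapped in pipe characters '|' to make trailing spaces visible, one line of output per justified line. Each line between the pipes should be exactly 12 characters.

Line 1: ['ocean', 'deep'] (min_width=10, slack=2)
Line 2: ['slow', 'tomato'] (min_width=11, slack=1)
Line 3: ['train', 'they'] (min_width=10, slack=2)
Line 4: ['diamond', 'were'] (min_width=12, slack=0)
Line 5: ['content'] (min_width=7, slack=5)
Line 6: ['south'] (min_width=5, slack=7)

Answer: |ocean   deep|
|slow  tomato|
|train   they|
|diamond were|
|content     |
|south       |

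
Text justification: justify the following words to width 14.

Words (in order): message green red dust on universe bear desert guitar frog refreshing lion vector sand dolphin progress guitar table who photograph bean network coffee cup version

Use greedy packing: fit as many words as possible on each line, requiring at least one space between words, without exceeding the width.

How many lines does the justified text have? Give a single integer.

Answer: 14

Derivation:
Line 1: ['message', 'green'] (min_width=13, slack=1)
Line 2: ['red', 'dust', 'on'] (min_width=11, slack=3)
Line 3: ['universe', 'bear'] (min_width=13, slack=1)
Line 4: ['desert', 'guitar'] (min_width=13, slack=1)
Line 5: ['frog'] (min_width=4, slack=10)
Line 6: ['refreshing'] (min_width=10, slack=4)
Line 7: ['lion', 'vector'] (min_width=11, slack=3)
Line 8: ['sand', 'dolphin'] (min_width=12, slack=2)
Line 9: ['progress'] (min_width=8, slack=6)
Line 10: ['guitar', 'table'] (min_width=12, slack=2)
Line 11: ['who', 'photograph'] (min_width=14, slack=0)
Line 12: ['bean', 'network'] (min_width=12, slack=2)
Line 13: ['coffee', 'cup'] (min_width=10, slack=4)
Line 14: ['version'] (min_width=7, slack=7)
Total lines: 14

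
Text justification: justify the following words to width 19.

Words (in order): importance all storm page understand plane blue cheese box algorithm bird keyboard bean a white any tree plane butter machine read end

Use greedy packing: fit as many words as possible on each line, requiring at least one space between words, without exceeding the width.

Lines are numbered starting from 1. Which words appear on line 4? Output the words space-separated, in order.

Answer: blue cheese box

Derivation:
Line 1: ['importance', 'all'] (min_width=14, slack=5)
Line 2: ['storm', 'page'] (min_width=10, slack=9)
Line 3: ['understand', 'plane'] (min_width=16, slack=3)
Line 4: ['blue', 'cheese', 'box'] (min_width=15, slack=4)
Line 5: ['algorithm', 'bird'] (min_width=14, slack=5)
Line 6: ['keyboard', 'bean', 'a'] (min_width=15, slack=4)
Line 7: ['white', 'any', 'tree'] (min_width=14, slack=5)
Line 8: ['plane', 'butter'] (min_width=12, slack=7)
Line 9: ['machine', 'read', 'end'] (min_width=16, slack=3)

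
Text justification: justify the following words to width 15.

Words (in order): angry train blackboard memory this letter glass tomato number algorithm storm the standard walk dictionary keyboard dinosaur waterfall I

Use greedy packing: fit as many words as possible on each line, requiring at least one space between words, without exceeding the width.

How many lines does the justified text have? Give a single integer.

Answer: 11

Derivation:
Line 1: ['angry', 'train'] (min_width=11, slack=4)
Line 2: ['blackboard'] (min_width=10, slack=5)
Line 3: ['memory', 'this'] (min_width=11, slack=4)
Line 4: ['letter', 'glass'] (min_width=12, slack=3)
Line 5: ['tomato', 'number'] (min_width=13, slack=2)
Line 6: ['algorithm', 'storm'] (min_width=15, slack=0)
Line 7: ['the', 'standard'] (min_width=12, slack=3)
Line 8: ['walk', 'dictionary'] (min_width=15, slack=0)
Line 9: ['keyboard'] (min_width=8, slack=7)
Line 10: ['dinosaur'] (min_width=8, slack=7)
Line 11: ['waterfall', 'I'] (min_width=11, slack=4)
Total lines: 11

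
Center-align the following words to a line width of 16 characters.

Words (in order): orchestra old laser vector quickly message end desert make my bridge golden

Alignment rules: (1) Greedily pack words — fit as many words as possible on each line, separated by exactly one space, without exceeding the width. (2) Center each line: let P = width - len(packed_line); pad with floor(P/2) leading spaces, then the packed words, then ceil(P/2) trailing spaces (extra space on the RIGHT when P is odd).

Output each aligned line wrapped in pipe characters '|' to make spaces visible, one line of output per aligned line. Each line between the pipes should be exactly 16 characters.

Line 1: ['orchestra', 'old'] (min_width=13, slack=3)
Line 2: ['laser', 'vector'] (min_width=12, slack=4)
Line 3: ['quickly', 'message'] (min_width=15, slack=1)
Line 4: ['end', 'desert', 'make'] (min_width=15, slack=1)
Line 5: ['my', 'bridge', 'golden'] (min_width=16, slack=0)

Answer: | orchestra old  |
|  laser vector  |
|quickly message |
|end desert make |
|my bridge golden|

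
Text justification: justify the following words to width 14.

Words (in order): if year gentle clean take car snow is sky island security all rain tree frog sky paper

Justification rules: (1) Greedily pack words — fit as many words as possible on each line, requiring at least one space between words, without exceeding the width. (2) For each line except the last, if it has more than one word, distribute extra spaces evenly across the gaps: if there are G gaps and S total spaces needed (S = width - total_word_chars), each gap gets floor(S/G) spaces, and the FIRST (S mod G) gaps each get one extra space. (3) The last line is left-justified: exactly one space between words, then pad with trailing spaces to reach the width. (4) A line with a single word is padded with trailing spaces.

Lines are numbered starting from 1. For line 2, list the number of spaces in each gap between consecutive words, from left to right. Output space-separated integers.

Line 1: ['if', 'year', 'gentle'] (min_width=14, slack=0)
Line 2: ['clean', 'take', 'car'] (min_width=14, slack=0)
Line 3: ['snow', 'is', 'sky'] (min_width=11, slack=3)
Line 4: ['island'] (min_width=6, slack=8)
Line 5: ['security', 'all'] (min_width=12, slack=2)
Line 6: ['rain', 'tree', 'frog'] (min_width=14, slack=0)
Line 7: ['sky', 'paper'] (min_width=9, slack=5)

Answer: 1 1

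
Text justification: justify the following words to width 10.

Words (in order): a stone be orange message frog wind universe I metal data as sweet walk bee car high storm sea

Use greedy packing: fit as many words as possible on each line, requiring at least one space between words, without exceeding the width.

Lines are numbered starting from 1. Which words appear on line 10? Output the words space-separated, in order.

Answer: storm sea

Derivation:
Line 1: ['a', 'stone', 'be'] (min_width=10, slack=0)
Line 2: ['orange'] (min_width=6, slack=4)
Line 3: ['message'] (min_width=7, slack=3)
Line 4: ['frog', 'wind'] (min_width=9, slack=1)
Line 5: ['universe', 'I'] (min_width=10, slack=0)
Line 6: ['metal', 'data'] (min_width=10, slack=0)
Line 7: ['as', 'sweet'] (min_width=8, slack=2)
Line 8: ['walk', 'bee'] (min_width=8, slack=2)
Line 9: ['car', 'high'] (min_width=8, slack=2)
Line 10: ['storm', 'sea'] (min_width=9, slack=1)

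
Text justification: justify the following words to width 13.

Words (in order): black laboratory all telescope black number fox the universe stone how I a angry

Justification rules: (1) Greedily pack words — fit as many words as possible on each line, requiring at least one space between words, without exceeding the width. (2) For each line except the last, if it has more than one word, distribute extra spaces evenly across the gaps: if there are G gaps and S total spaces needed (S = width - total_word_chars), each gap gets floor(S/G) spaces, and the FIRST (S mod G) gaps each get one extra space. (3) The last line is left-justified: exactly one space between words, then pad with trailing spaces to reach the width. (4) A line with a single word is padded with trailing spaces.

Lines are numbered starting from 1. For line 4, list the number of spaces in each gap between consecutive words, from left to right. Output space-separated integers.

Answer: 2

Derivation:
Line 1: ['black'] (min_width=5, slack=8)
Line 2: ['laboratory'] (min_width=10, slack=3)
Line 3: ['all', 'telescope'] (min_width=13, slack=0)
Line 4: ['black', 'number'] (min_width=12, slack=1)
Line 5: ['fox', 'the'] (min_width=7, slack=6)
Line 6: ['universe'] (min_width=8, slack=5)
Line 7: ['stone', 'how', 'I', 'a'] (min_width=13, slack=0)
Line 8: ['angry'] (min_width=5, slack=8)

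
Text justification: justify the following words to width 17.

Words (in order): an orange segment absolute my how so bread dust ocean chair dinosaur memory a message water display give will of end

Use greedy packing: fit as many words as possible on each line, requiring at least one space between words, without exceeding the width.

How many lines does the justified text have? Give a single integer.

Line 1: ['an', 'orange', 'segment'] (min_width=17, slack=0)
Line 2: ['absolute', 'my', 'how'] (min_width=15, slack=2)
Line 3: ['so', 'bread', 'dust'] (min_width=13, slack=4)
Line 4: ['ocean', 'chair'] (min_width=11, slack=6)
Line 5: ['dinosaur', 'memory', 'a'] (min_width=17, slack=0)
Line 6: ['message', 'water'] (min_width=13, slack=4)
Line 7: ['display', 'give', 'will'] (min_width=17, slack=0)
Line 8: ['of', 'end'] (min_width=6, slack=11)
Total lines: 8

Answer: 8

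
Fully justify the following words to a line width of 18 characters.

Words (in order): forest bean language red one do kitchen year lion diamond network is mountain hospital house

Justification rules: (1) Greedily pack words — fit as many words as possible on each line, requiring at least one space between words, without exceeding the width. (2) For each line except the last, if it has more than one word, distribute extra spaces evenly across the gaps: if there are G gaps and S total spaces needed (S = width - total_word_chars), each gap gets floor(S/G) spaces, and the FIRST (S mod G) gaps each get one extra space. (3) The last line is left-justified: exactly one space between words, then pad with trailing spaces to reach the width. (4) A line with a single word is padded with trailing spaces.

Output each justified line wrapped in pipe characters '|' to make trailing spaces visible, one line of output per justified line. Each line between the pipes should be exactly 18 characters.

Answer: |forest        bean|
|language  red  one|
|do   kitchen  year|
|lion       diamond|
|network         is|
|mountain  hospital|
|house             |

Derivation:
Line 1: ['forest', 'bean'] (min_width=11, slack=7)
Line 2: ['language', 'red', 'one'] (min_width=16, slack=2)
Line 3: ['do', 'kitchen', 'year'] (min_width=15, slack=3)
Line 4: ['lion', 'diamond'] (min_width=12, slack=6)
Line 5: ['network', 'is'] (min_width=10, slack=8)
Line 6: ['mountain', 'hospital'] (min_width=17, slack=1)
Line 7: ['house'] (min_width=5, slack=13)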